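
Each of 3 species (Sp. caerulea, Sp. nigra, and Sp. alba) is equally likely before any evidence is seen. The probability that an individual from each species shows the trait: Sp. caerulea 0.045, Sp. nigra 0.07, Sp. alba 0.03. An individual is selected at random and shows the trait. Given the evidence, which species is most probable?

With a uniform prior (1/3 each), posterior ∝ likelihood:
  Sp. caerulea: 0.045
  Sp. nigra: 0.07
  Sp. alba: 0.03
Total = 0.145.
Largest term belongs to Sp. nigra, so Sp. nigra is most probable.

Sp. nigra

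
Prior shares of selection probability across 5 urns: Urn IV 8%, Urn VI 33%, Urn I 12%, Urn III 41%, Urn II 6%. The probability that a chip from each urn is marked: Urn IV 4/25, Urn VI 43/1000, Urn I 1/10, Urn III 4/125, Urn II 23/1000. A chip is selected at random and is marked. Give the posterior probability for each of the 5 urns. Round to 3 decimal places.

Urn IV 0.239, Urn VI 0.265, Urn I 0.224, Urn III 0.245, Urn II 0.026

Compute prior × likelihood for every hypothesis:
  Urn IV: 0.08 × 0.16 = 0.0128
  Urn VI: 0.33 × 0.043 = 0.01419
  Urn I: 0.12 × 0.1 = 0.012
  Urn III: 0.41 × 0.032 = 0.01312
  Urn II: 0.06 × 0.023 = 0.00138
Sum = 0.05349.
P(Urn IV | marked) = 0.0128/0.05349 ≈ 0.239
P(Urn VI | marked) = 0.01419/0.05349 ≈ 0.265
P(Urn I | marked) = 0.012/0.05349 ≈ 0.224
P(Urn III | marked) = 0.01312/0.05349 ≈ 0.245
P(Urn II | marked) = 0.00138/0.05349 ≈ 0.026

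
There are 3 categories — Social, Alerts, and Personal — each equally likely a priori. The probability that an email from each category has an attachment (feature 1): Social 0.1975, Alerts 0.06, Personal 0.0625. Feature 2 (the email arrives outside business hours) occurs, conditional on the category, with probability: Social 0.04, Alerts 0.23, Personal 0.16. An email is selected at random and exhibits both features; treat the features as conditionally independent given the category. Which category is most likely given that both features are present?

Alerts

Since the prior is uniform, the posterior is proportional to the likelihood:
  Social: 0.1975 × 0.04 = 0.0079
  Alerts: 0.06 × 0.23 = 0.0138
  Personal: 0.0625 × 0.16 = 0.01
Total = 0.0317.
Largest term belongs to Alerts, so Alerts is most probable.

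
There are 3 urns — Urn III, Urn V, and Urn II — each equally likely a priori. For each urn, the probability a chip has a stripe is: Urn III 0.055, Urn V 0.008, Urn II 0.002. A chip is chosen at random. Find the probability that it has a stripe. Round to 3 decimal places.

Since the prior is uniform, the posterior is proportional to the likelihood:
  Urn III: 0.055
  Urn V: 0.008
  Urn II: 0.002
P(striped) = (1/3) × (0.055 + 0.008 + 0.002) = 0.065/3 ≈ 0.022.

0.022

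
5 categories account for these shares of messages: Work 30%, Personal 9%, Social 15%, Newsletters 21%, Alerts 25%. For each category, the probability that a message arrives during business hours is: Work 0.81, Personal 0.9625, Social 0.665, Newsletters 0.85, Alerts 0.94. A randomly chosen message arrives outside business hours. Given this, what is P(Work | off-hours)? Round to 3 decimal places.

0.363

Taking complements, P(off-hours | each) = Work 0.19, Personal 0.0375, Social 0.335, Newsletters 0.15, Alerts 0.06.
Unnormalized posteriors (prior × likelihood):
  Work: 0.3 × 0.19 = 0.057
  Personal: 0.09 × 0.0375 = 0.003375
  Social: 0.15 × 0.335 = 0.05025
  Newsletters: 0.21 × 0.15 = 0.0315
  Alerts: 0.25 × 0.06 = 0.015
Sum = 0.157125.
P(Work | evidence) = 0.057 / 0.157125 ≈ 0.363.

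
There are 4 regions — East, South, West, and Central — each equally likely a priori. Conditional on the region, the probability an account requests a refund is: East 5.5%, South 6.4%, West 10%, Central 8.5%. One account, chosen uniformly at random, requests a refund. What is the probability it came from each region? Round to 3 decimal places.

East 0.181, South 0.211, West 0.329, Central 0.280

Since the prior is uniform, the posterior is proportional to the likelihood:
  East: 0.055
  South: 0.064
  West: 0.1
  Central: 0.085
Normalizing constant = 0.304.
P(East | refund) = 0.055/0.304 ≈ 0.181
P(South | refund) = 0.064/0.304 ≈ 0.211
P(West | refund) = 0.1/0.304 ≈ 0.329
P(Central | refund) = 0.085/0.304 ≈ 0.280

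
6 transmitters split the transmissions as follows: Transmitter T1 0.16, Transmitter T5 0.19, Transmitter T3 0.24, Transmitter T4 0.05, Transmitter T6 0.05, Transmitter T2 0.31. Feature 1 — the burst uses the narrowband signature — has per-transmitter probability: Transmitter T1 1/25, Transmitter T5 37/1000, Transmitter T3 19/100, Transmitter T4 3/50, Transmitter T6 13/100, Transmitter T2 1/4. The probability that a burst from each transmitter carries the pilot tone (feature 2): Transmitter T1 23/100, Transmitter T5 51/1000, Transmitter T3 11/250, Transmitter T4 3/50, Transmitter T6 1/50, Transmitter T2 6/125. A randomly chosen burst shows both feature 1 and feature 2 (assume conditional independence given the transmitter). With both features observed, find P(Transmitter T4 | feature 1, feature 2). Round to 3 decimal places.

By Bayes' rule, posterior ∝ prior × likelihood:
  Transmitter T1: 0.16 × 0.04 × 0.23 = 0.001472
  Transmitter T5: 0.19 × 0.037 × 0.051 = 0.00035853
  Transmitter T3: 0.24 × 0.19 × 0.044 = 0.0020064
  Transmitter T4: 0.05 × 0.06 × 0.06 = 0.00018
  Transmitter T6: 0.05 × 0.13 × 0.02 = 0.00013
  Transmitter T2: 0.31 × 0.25 × 0.048 = 0.00372
Normalizing constant = 0.00786693.
P(Transmitter T4 | evidence) = 0.00018 / 0.00786693 ≈ 0.023.

0.023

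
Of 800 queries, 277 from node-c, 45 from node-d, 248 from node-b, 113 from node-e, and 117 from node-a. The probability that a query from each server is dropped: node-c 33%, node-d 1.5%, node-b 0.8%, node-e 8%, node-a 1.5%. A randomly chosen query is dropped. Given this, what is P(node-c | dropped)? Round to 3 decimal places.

Unnormalized posteriors (prior × likelihood):
  node-c: 0.34625 × 0.33 = 0.1142625
  node-d: 0.05625 × 0.015 = 0.00084375
  node-b: 0.31 × 0.008 = 0.00248
  node-e: 0.14125 × 0.08 = 0.0113
  node-a: 0.14625 × 0.015 = 0.00219375
Sum = 0.13108.
P(node-c | evidence) = 0.1142625 / 0.13108 ≈ 0.872.

0.872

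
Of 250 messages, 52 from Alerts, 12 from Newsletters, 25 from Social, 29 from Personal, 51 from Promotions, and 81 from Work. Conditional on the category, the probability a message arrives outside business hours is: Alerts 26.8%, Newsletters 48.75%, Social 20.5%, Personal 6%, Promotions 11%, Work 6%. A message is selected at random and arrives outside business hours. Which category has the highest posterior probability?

Prior × likelihood for each hypothesis:
  Alerts: 0.208 × 0.268 = 0.055744
  Newsletters: 0.048 × 0.4875 = 0.0234
  Social: 0.1 × 0.205 = 0.0205
  Personal: 0.116 × 0.06 = 0.00696
  Promotions: 0.204 × 0.11 = 0.02244
  Work: 0.324 × 0.06 = 0.01944
Normalizing constant = 0.148484.
Largest term belongs to Alerts, so Alerts is most probable.

Alerts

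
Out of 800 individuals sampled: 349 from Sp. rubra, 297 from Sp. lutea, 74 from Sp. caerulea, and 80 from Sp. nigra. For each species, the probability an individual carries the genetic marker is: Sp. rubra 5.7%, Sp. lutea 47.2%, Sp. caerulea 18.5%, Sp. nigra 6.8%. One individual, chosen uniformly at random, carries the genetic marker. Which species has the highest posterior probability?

Sp. lutea

Unnormalized posteriors (prior × likelihood):
  Sp. rubra: 0.43625 × 0.057 = 0.02486625
  Sp. lutea: 0.37125 × 0.472 = 0.17523
  Sp. caerulea: 0.0925 × 0.185 = 0.0171125
  Sp. nigra: 0.1 × 0.068 = 0.0068
Total = 0.22400875.
Largest term belongs to Sp. lutea, so Sp. lutea is most probable.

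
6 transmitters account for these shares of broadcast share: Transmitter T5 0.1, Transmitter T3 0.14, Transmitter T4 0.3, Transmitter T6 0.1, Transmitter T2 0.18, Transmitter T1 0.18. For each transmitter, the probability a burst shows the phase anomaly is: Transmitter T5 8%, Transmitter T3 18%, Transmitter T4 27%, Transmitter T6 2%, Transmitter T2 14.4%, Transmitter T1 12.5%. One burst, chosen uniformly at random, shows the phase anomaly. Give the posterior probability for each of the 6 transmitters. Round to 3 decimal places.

Unnormalized posteriors (prior × likelihood):
  Transmitter T5: 0.1 × 0.08 = 0.008
  Transmitter T3: 0.14 × 0.18 = 0.0252
  Transmitter T4: 0.3 × 0.27 = 0.081
  Transmitter T6: 0.1 × 0.02 = 0.002
  Transmitter T2: 0.18 × 0.144 = 0.02592
  Transmitter T1: 0.18 × 0.125 = 0.0225
Normalizing constant = 0.16462.
P(Transmitter T5 | anomaly) = 0.008/0.16462 ≈ 0.049
P(Transmitter T3 | anomaly) = 0.0252/0.16462 ≈ 0.153
P(Transmitter T4 | anomaly) = 0.081/0.16462 ≈ 0.492
P(Transmitter T6 | anomaly) = 0.002/0.16462 ≈ 0.012
P(Transmitter T2 | anomaly) = 0.02592/0.16462 ≈ 0.157
P(Transmitter T1 | anomaly) = 0.0225/0.16462 ≈ 0.137

Transmitter T5 0.049, Transmitter T3 0.153, Transmitter T4 0.492, Transmitter T6 0.012, Transmitter T2 0.157, Transmitter T1 0.137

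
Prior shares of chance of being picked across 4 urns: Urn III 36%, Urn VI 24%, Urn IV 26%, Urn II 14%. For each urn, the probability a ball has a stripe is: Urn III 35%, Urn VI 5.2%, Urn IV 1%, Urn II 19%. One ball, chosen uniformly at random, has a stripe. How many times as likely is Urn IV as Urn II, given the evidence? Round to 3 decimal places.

By Bayes' rule, posterior ∝ prior × likelihood:
  Urn III: 0.36 × 0.35 = 0.126
  Urn VI: 0.24 × 0.052 = 0.01248
  Urn IV: 0.26 × 0.01 = 0.0026
  Urn II: 0.14 × 0.19 = 0.0266
Normalizing constant = 0.16768.
The ratio is 0.0026 / 0.0266 (the normalizer cancels) = 0.098.

0.098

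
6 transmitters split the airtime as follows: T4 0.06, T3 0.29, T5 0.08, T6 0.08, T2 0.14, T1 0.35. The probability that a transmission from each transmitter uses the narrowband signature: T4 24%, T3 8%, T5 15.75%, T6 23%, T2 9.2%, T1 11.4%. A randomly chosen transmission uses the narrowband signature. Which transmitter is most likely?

T1

Prior × likelihood for each hypothesis:
  T4: 0.06 × 0.24 = 0.0144
  T3: 0.29 × 0.08 = 0.0232
  T5: 0.08 × 0.1575 = 0.0126
  T6: 0.08 × 0.23 = 0.0184
  T2: 0.14 × 0.092 = 0.01288
  T1: 0.35 × 0.114 = 0.0399
Sum = 0.12138.
Largest term belongs to T1, so T1 is most probable.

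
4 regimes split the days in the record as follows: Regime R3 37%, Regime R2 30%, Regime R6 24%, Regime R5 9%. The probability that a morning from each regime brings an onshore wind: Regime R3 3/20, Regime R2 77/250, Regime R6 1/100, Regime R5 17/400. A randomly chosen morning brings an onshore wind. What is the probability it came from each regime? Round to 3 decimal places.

Unnormalized posteriors (prior × likelihood):
  Regime R3: 0.37 × 0.15 = 0.0555
  Regime R2: 0.3 × 0.308 = 0.0924
  Regime R6: 0.24 × 0.01 = 0.0024
  Regime R5: 0.09 × 0.0425 = 0.003825
Total = 0.154125.
P(Regime R3 | onshore) = 0.0555/0.154125 ≈ 0.360
P(Regime R2 | onshore) = 0.0924/0.154125 ≈ 0.600
P(Regime R6 | onshore) = 0.0024/0.154125 ≈ 0.016
P(Regime R5 | onshore) = 0.003825/0.154125 ≈ 0.025

Regime R3 0.360, Regime R2 0.600, Regime R6 0.016, Regime R5 0.025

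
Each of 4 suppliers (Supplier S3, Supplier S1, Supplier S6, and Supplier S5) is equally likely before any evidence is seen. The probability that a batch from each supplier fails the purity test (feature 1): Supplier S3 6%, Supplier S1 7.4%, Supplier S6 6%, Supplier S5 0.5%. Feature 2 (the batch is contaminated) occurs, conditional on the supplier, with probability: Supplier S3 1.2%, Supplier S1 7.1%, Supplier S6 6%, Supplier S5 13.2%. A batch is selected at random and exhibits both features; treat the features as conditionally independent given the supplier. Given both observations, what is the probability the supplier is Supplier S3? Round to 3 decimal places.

0.070

Since the prior is uniform, the posterior is proportional to the likelihood:
  Supplier S3: 0.06 × 0.012 = 0.00072
  Supplier S1: 0.074 × 0.071 = 0.005254
  Supplier S6: 0.06 × 0.06 = 0.0036
  Supplier S5: 0.005 × 0.132 = 0.00066
Normalizing constant = 0.010234.
P(Supplier S3 | evidence) = 0.00072 / 0.010234 ≈ 0.070.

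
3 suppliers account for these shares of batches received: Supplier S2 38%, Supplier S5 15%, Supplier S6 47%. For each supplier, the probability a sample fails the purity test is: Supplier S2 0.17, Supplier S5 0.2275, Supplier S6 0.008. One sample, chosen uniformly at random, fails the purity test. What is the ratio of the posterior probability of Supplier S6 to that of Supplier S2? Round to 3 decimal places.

By Bayes' rule, posterior ∝ prior × likelihood:
  Supplier S2: 0.38 × 0.17 = 0.0646
  Supplier S5: 0.15 × 0.2275 = 0.034125
  Supplier S6: 0.47 × 0.008 = 0.00376
Normalizing constant = 0.102485.
The ratio is 0.00376 / 0.0646 (the normalizer cancels) = 0.058.

0.058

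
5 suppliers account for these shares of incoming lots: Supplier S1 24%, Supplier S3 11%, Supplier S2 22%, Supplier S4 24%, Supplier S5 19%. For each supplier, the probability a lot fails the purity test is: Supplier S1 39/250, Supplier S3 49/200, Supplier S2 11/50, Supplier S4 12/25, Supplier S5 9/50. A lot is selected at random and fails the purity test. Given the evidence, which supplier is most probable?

Prior × likelihood for each hypothesis:
  Supplier S1: 0.24 × 0.156 = 0.03744
  Supplier S3: 0.11 × 0.245 = 0.02695
  Supplier S2: 0.22 × 0.22 = 0.0484
  Supplier S4: 0.24 × 0.48 = 0.1152
  Supplier S5: 0.19 × 0.18 = 0.0342
Sum = 0.26219.
Largest term belongs to Supplier S4, so Supplier S4 is most probable.

Supplier S4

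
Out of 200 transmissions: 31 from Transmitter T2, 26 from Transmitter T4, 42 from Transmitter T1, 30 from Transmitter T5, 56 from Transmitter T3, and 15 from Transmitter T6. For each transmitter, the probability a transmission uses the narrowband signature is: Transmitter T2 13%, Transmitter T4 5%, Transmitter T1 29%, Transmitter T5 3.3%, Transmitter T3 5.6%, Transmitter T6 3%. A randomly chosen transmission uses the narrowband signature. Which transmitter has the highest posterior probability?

Prior × likelihood for each hypothesis:
  Transmitter T2: 0.155 × 0.13 = 0.02015
  Transmitter T4: 0.13 × 0.05 = 0.0065
  Transmitter T1: 0.21 × 0.29 = 0.0609
  Transmitter T5: 0.15 × 0.033 = 0.00495
  Transmitter T3: 0.28 × 0.056 = 0.01568
  Transmitter T6: 0.075 × 0.03 = 0.00225
Normalizing constant = 0.11043.
Largest term belongs to Transmitter T1, so Transmitter T1 is most probable.

Transmitter T1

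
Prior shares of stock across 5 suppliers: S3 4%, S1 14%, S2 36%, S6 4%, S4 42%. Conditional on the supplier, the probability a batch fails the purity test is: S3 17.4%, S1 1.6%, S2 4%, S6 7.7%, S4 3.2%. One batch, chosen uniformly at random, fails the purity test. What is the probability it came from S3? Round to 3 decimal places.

Unnormalized posteriors (prior × likelihood):
  S3: 0.04 × 0.174 = 0.00696
  S1: 0.14 × 0.016 = 0.00224
  S2: 0.36 × 0.04 = 0.0144
  S6: 0.04 × 0.077 = 0.00308
  S4: 0.42 × 0.032 = 0.01344
Total = 0.04012.
P(S3 | evidence) = 0.00696 / 0.04012 ≈ 0.173.

0.173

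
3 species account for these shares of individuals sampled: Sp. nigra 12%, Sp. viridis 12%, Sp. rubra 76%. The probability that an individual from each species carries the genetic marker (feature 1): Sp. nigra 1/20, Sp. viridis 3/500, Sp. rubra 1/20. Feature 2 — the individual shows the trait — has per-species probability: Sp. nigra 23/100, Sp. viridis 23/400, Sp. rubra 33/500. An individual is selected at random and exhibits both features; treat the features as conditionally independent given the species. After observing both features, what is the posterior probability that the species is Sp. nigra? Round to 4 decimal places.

0.3512

Compute prior × likelihood for every hypothesis:
  Sp. nigra: 0.12 × 0.05 × 0.23 = 0.00138
  Sp. viridis: 0.12 × 0.006 × 0.0575 = 0.0000414
  Sp. rubra: 0.76 × 0.05 × 0.066 = 0.002508
Sum = 0.0039294.
P(Sp. nigra | evidence) = 0.00138 / 0.0039294 ≈ 0.3512.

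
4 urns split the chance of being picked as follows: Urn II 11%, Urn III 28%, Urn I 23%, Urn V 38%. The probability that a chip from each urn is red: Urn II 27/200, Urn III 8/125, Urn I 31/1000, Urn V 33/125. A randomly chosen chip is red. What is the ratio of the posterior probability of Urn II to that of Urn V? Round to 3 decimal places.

0.148

Unnormalized posteriors (prior × likelihood):
  Urn II: 0.11 × 0.135 = 0.01485
  Urn III: 0.28 × 0.064 = 0.01792
  Urn I: 0.23 × 0.031 = 0.00713
  Urn V: 0.38 × 0.264 = 0.10032
Normalizing constant = 0.14022.
The ratio is 0.01485 / 0.10032 (the normalizer cancels) = 0.148.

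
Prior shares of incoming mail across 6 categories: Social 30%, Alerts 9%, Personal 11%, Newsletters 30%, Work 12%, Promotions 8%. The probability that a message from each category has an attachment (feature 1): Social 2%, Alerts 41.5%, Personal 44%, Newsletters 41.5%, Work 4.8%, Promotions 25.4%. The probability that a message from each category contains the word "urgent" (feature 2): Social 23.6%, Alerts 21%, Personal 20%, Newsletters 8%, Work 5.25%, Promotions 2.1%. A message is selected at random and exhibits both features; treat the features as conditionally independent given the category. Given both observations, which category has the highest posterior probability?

Compute prior × likelihood for every hypothesis:
  Social: 0.3 × 0.02 × 0.236 = 0.001416
  Alerts: 0.09 × 0.415 × 0.21 = 0.0078435
  Personal: 0.11 × 0.44 × 0.2 = 0.00968
  Newsletters: 0.3 × 0.415 × 0.08 = 0.00996
  Work: 0.12 × 0.048 × 0.0525 = 0.0003024
  Promotions: 0.08 × 0.254 × 0.021 = 0.00042672
Sum = 0.02962862.
Largest term belongs to Newsletters, so Newsletters is most probable.

Newsletters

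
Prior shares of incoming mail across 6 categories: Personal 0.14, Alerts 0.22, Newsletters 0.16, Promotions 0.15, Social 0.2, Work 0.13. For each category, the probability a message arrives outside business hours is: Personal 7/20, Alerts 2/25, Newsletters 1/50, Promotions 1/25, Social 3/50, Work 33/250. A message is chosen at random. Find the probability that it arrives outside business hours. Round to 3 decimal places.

0.105

Unnormalized posteriors (prior × likelihood):
  Personal: 0.14 × 0.35 = 0.049
  Alerts: 0.22 × 0.08 = 0.0176
  Newsletters: 0.16 × 0.02 = 0.0032
  Promotions: 0.15 × 0.04 = 0.006
  Social: 0.2 × 0.06 = 0.012
  Work: 0.13 × 0.132 = 0.01716
P(off-hours) = 0.049 + 0.0176 + 0.0032 + 0.006 + 0.012 + 0.01716 = 0.10496 → 0.105.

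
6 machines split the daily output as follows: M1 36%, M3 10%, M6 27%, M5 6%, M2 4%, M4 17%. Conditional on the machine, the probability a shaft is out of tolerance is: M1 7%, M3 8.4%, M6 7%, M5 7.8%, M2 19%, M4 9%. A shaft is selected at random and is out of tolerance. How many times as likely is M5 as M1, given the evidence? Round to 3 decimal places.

0.186

Prior × likelihood for each hypothesis:
  M1: 0.36 × 0.07 = 0.0252
  M3: 0.1 × 0.084 = 0.0084
  M6: 0.27 × 0.07 = 0.0189
  M5: 0.06 × 0.078 = 0.00468
  M2: 0.04 × 0.19 = 0.0076
  M4: 0.17 × 0.09 = 0.0153
Sum = 0.08008.
The ratio is 0.00468 / 0.0252 (the normalizer cancels) = 0.186.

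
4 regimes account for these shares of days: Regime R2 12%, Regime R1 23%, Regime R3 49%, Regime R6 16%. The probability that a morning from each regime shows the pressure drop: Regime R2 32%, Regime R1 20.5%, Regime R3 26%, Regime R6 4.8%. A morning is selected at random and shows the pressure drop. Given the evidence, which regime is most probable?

Regime R3

By Bayes' rule, posterior ∝ prior × likelihood:
  Regime R2: 0.12 × 0.32 = 0.0384
  Regime R1: 0.23 × 0.205 = 0.04715
  Regime R3: 0.49 × 0.26 = 0.1274
  Regime R6: 0.16 × 0.048 = 0.00768
Total = 0.22063.
Largest term belongs to Regime R3, so Regime R3 is most probable.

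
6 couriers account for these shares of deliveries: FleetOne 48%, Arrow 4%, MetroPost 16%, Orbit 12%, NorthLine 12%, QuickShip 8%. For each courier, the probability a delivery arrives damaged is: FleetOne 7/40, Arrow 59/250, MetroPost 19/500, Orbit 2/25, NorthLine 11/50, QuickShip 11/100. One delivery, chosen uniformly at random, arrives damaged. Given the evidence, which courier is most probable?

FleetOne

Unnormalized posteriors (prior × likelihood):
  FleetOne: 0.48 × 0.175 = 0.084
  Arrow: 0.04 × 0.236 = 0.00944
  MetroPost: 0.16 × 0.038 = 0.00608
  Orbit: 0.12 × 0.08 = 0.0096
  NorthLine: 0.12 × 0.22 = 0.0264
  QuickShip: 0.08 × 0.11 = 0.0088
Normalizing constant = 0.14432.
Largest term belongs to FleetOne, so FleetOne is most probable.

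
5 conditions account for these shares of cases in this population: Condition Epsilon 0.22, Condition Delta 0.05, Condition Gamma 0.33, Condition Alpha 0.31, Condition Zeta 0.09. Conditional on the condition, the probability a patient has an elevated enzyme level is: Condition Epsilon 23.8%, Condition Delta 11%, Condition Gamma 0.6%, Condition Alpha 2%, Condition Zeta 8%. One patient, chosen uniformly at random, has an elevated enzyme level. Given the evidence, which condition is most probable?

Compute prior × likelihood for every hypothesis:
  Condition Epsilon: 0.22 × 0.238 = 0.05236
  Condition Delta: 0.05 × 0.11 = 0.0055
  Condition Gamma: 0.33 × 0.006 = 0.00198
  Condition Alpha: 0.31 × 0.02 = 0.0062
  Condition Zeta: 0.09 × 0.08 = 0.0072
Sum = 0.07324.
Largest term belongs to Condition Epsilon, so Condition Epsilon is most probable.

Condition Epsilon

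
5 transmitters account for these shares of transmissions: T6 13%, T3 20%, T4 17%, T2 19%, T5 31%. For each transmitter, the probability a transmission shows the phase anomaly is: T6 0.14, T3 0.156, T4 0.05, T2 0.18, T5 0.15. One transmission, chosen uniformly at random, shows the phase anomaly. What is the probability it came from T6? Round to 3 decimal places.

0.131

Prior × likelihood for each hypothesis:
  T6: 0.13 × 0.14 = 0.0182
  T3: 0.2 × 0.156 = 0.0312
  T4: 0.17 × 0.05 = 0.0085
  T2: 0.19 × 0.18 = 0.0342
  T5: 0.31 × 0.15 = 0.0465
Sum = 0.1386.
P(T6 | evidence) = 0.0182 / 0.1386 ≈ 0.131.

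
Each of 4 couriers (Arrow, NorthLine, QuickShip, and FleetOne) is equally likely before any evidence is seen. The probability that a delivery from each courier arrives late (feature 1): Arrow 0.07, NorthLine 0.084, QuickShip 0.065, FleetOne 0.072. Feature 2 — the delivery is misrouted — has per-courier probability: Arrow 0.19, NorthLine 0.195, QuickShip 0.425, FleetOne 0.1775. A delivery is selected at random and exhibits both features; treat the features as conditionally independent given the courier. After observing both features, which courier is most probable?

With a uniform prior (1/4 each), posterior ∝ likelihood:
  Arrow: 0.07 × 0.19 = 0.0133
  NorthLine: 0.084 × 0.195 = 0.01638
  QuickShip: 0.065 × 0.425 = 0.027625
  FleetOne: 0.072 × 0.1775 = 0.01278
Normalizing constant = 0.070085.
Largest term belongs to QuickShip, so QuickShip is most probable.

QuickShip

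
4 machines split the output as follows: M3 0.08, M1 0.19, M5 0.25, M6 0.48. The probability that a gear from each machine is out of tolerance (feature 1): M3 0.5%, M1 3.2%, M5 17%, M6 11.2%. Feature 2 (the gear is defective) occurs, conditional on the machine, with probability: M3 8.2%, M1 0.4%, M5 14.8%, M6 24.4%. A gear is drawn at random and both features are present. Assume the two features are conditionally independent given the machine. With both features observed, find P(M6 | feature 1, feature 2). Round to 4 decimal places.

By Bayes' rule, posterior ∝ prior × likelihood:
  M3: 0.08 × 0.005 × 0.082 = 0.0000328
  M1: 0.19 × 0.032 × 0.004 = 0.00002432
  M5: 0.25 × 0.17 × 0.148 = 0.00629
  M6: 0.48 × 0.112 × 0.244 = 0.01311744
Total = 0.01946456.
P(M6 | evidence) = 0.01311744 / 0.01946456 ≈ 0.6739.

0.6739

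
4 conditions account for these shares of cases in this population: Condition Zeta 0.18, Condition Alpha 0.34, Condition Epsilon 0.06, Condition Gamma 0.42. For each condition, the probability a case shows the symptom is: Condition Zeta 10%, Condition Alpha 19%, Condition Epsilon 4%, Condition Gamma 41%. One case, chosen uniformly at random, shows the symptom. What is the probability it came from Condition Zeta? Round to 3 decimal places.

0.070

Prior × likelihood for each hypothesis:
  Condition Zeta: 0.18 × 0.1 = 0.018
  Condition Alpha: 0.34 × 0.19 = 0.0646
  Condition Epsilon: 0.06 × 0.04 = 0.0024
  Condition Gamma: 0.42 × 0.41 = 0.1722
Normalizing constant = 0.2572.
P(Condition Zeta | evidence) = 0.018 / 0.2572 ≈ 0.070.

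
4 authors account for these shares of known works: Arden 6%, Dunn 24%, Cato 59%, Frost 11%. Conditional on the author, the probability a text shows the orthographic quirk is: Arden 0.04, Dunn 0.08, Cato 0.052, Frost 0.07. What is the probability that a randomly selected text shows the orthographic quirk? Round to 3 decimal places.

Compute prior × likelihood for every hypothesis:
  Arden: 0.06 × 0.04 = 0.0024
  Dunn: 0.24 × 0.08 = 0.0192
  Cato: 0.59 × 0.052 = 0.03068
  Frost: 0.11 × 0.07 = 0.0077
P(quirk) = 0.0024 + 0.0192 + 0.03068 + 0.0077 = 0.05998 → 0.060.

0.060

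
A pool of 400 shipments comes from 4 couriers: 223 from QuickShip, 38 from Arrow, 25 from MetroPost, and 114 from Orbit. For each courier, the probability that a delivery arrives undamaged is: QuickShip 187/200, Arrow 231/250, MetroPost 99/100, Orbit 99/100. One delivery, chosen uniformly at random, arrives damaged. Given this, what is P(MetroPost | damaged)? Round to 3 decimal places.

0.013

Taking complements, P(damaged | each) = QuickShip 0.065, Arrow 0.076, MetroPost 0.01, Orbit 0.01.
Unnormalized posteriors (prior × likelihood):
  QuickShip: 0.5575 × 0.065 = 0.0362375
  Arrow: 0.095 × 0.076 = 0.00722
  MetroPost: 0.0625 × 0.01 = 0.000625
  Orbit: 0.285 × 0.01 = 0.00285
Sum = 0.0469325.
P(MetroPost | evidence) = 0.000625 / 0.0469325 ≈ 0.013.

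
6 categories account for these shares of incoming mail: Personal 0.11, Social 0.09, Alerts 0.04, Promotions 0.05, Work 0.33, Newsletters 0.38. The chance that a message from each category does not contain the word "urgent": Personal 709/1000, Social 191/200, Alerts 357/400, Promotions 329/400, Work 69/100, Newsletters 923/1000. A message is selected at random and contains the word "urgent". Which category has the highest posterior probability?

Work

Taking complements, P(urgent-flag | each) = Personal 0.291, Social 0.045, Alerts 0.1075, Promotions 0.1775, Work 0.31, Newsletters 0.077.
Compute prior × likelihood for every hypothesis:
  Personal: 0.11 × 0.291 = 0.03201
  Social: 0.09 × 0.045 = 0.00405
  Alerts: 0.04 × 0.1075 = 0.0043
  Promotions: 0.05 × 0.1775 = 0.008875
  Work: 0.33 × 0.31 = 0.1023
  Newsletters: 0.38 × 0.077 = 0.02926
Total = 0.180795.
Largest term belongs to Work, so Work is most probable.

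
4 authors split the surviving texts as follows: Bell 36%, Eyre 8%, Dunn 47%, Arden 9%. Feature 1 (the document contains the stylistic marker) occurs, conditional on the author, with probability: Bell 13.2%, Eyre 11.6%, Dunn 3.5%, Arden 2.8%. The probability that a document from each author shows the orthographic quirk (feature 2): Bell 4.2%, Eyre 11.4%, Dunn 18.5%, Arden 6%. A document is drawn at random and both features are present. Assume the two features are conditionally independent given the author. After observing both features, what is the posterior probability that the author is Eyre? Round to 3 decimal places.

0.169

Compute prior × likelihood for every hypothesis:
  Bell: 0.36 × 0.132 × 0.042 = 0.00199584
  Eyre: 0.08 × 0.116 × 0.114 = 0.00105792
  Dunn: 0.47 × 0.035 × 0.185 = 0.00304325
  Arden: 0.09 × 0.028 × 0.06 = 0.0001512
Sum = 0.00624821.
P(Eyre | evidence) = 0.00105792 / 0.00624821 ≈ 0.169.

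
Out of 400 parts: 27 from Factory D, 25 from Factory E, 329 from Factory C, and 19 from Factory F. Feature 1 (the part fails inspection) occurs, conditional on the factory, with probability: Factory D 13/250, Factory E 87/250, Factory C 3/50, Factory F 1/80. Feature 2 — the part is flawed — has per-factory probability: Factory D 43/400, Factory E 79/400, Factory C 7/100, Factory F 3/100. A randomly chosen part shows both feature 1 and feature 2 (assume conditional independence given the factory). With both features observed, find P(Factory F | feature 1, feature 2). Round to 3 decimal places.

Compute prior × likelihood for every hypothesis:
  Factory D: 0.0675 × 0.052 × 0.1075 = 0.000377325
  Factory E: 0.0625 × 0.348 × 0.1975 = 0.004295625
  Factory C: 0.8225 × 0.06 × 0.07 = 0.0034545
  Factory F: 0.0475 × 0.0125 × 0.03 = 0.0000178125
Total = 0.0081452625.
P(Factory F | evidence) = 0.0000178125 / 0.0081452625 ≈ 0.002.

0.002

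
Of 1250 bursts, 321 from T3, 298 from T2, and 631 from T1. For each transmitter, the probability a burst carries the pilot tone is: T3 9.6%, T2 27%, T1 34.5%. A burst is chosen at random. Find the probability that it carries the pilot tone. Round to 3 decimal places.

0.263

By Bayes' rule, posterior ∝ prior × likelihood:
  T3: 0.2568 × 0.096 = 0.0246528
  T2: 0.2384 × 0.27 = 0.064368
  T1: 0.5048 × 0.345 = 0.174156
P(pilot) = 0.0246528 + 0.064368 + 0.174156 = 0.2631768 → 0.263.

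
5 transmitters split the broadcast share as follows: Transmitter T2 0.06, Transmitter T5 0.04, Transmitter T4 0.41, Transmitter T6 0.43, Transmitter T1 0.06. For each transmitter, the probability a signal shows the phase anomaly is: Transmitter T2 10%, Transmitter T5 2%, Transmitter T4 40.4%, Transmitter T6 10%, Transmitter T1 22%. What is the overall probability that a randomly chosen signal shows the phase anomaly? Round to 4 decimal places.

Unnormalized posteriors (prior × likelihood):
  Transmitter T2: 0.06 × 0.1 = 0.006
  Transmitter T5: 0.04 × 0.02 = 0.0008
  Transmitter T4: 0.41 × 0.404 = 0.16564
  Transmitter T6: 0.43 × 0.1 = 0.043
  Transmitter T1: 0.06 × 0.22 = 0.0132
P(anomaly) = 0.006 + 0.0008 + 0.16564 + 0.043 + 0.0132 = 0.22864 → 0.2286.

0.2286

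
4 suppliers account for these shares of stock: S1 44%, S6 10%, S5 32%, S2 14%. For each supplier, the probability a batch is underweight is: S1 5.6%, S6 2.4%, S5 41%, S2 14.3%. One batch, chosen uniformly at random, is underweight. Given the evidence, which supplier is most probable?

By Bayes' rule, posterior ∝ prior × likelihood:
  S1: 0.44 × 0.056 = 0.02464
  S6: 0.1 × 0.024 = 0.0024
  S5: 0.32 × 0.41 = 0.1312
  S2: 0.14 × 0.143 = 0.02002
Normalizing constant = 0.17826.
Largest term belongs to S5, so S5 is most probable.

S5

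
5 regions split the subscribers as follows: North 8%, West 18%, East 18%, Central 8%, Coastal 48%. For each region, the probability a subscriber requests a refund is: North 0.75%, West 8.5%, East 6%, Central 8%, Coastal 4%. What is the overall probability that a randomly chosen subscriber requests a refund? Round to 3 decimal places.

0.052

Unnormalized posteriors (prior × likelihood):
  North: 0.08 × 0.0075 = 0.0006
  West: 0.18 × 0.085 = 0.0153
  East: 0.18 × 0.06 = 0.0108
  Central: 0.08 × 0.08 = 0.0064
  Coastal: 0.48 × 0.04 = 0.0192
P(refund) = 0.0006 + 0.0153 + 0.0108 + 0.0064 + 0.0192 = 0.0523 → 0.052.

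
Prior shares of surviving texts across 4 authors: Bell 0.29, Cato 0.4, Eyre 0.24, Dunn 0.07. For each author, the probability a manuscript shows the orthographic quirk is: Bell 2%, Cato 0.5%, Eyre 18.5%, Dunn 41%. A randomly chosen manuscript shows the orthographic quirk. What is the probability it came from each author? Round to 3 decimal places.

Compute prior × likelihood for every hypothesis:
  Bell: 0.29 × 0.02 = 0.0058
  Cato: 0.4 × 0.005 = 0.002
  Eyre: 0.24 × 0.185 = 0.0444
  Dunn: 0.07 × 0.41 = 0.0287
Total = 0.0809.
P(Bell | quirk) = 0.0058/0.0809 ≈ 0.072
P(Cato | quirk) = 0.002/0.0809 ≈ 0.025
P(Eyre | quirk) = 0.0444/0.0809 ≈ 0.549
P(Dunn | quirk) = 0.0287/0.0809 ≈ 0.355
(Check: 0.072+0.025+0.549+0.355 = 1.001.)

Bell 0.072, Cato 0.025, Eyre 0.549, Dunn 0.355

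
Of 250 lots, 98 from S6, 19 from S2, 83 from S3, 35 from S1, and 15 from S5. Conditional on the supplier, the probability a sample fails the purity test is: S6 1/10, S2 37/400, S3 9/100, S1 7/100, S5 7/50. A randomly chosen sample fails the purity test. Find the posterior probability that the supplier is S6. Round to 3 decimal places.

0.416

Unnormalized posteriors (prior × likelihood):
  S6: 0.392 × 0.1 = 0.0392
  S2: 0.076 × 0.0925 = 0.00703
  S3: 0.332 × 0.09 = 0.02988
  S1: 0.14 × 0.07 = 0.0098
  S5: 0.06 × 0.14 = 0.0084
Normalizing constant = 0.09431.
P(S6 | evidence) = 0.0392 / 0.09431 ≈ 0.416.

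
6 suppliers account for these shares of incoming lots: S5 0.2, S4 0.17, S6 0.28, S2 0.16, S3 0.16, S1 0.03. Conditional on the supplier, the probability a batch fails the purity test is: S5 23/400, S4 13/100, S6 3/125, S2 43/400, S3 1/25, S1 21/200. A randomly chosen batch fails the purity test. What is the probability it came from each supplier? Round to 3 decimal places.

S5 0.171, S4 0.330, S6 0.100, S2 0.256, S3 0.095, S1 0.047

Unnormalized posteriors (prior × likelihood):
  S5: 0.2 × 0.0575 = 0.0115
  S4: 0.17 × 0.13 = 0.0221
  S6: 0.28 × 0.024 = 0.00672
  S2: 0.16 × 0.1075 = 0.0172
  S3: 0.16 × 0.04 = 0.0064
  S1: 0.03 × 0.105 = 0.00315
Total = 0.06707.
P(S5 | off-spec) = 0.0115/0.06707 ≈ 0.171
P(S4 | off-spec) = 0.0221/0.06707 ≈ 0.330
P(S6 | off-spec) = 0.00672/0.06707 ≈ 0.100
P(S2 | off-spec) = 0.0172/0.06707 ≈ 0.256
P(S3 | off-spec) = 0.0064/0.06707 ≈ 0.095
P(S1 | off-spec) = 0.00315/0.06707 ≈ 0.047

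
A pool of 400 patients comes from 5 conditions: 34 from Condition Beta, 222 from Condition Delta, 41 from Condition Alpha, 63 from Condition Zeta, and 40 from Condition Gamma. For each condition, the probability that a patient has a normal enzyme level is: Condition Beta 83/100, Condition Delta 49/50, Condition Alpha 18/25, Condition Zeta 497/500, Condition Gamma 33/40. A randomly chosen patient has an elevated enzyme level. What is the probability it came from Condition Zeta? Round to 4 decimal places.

Taking complements, P(elevated | each) = Condition Beta 0.17, Condition Delta 0.02, Condition Alpha 0.28, Condition Zeta 0.006, Condition Gamma 0.175.
Compute prior × likelihood for every hypothesis:
  Condition Beta: 0.085 × 0.17 = 0.01445
  Condition Delta: 0.555 × 0.02 = 0.0111
  Condition Alpha: 0.1025 × 0.28 = 0.0287
  Condition Zeta: 0.1575 × 0.006 = 0.000945
  Condition Gamma: 0.1 × 0.175 = 0.0175
Sum = 0.072695.
P(Condition Zeta | evidence) = 0.000945 / 0.072695 ≈ 0.0130.

0.0130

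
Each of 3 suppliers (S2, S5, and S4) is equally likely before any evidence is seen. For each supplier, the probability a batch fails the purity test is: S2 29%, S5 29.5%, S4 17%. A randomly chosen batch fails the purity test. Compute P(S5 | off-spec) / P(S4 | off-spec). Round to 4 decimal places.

1.7353

Since the prior is uniform, the posterior is proportional to the likelihood:
  S2: 0.29
  S5: 0.295
  S4: 0.17
Total = 0.755.
The ratio is 0.295 / 0.17 (the normalizer cancels) = 1.7353.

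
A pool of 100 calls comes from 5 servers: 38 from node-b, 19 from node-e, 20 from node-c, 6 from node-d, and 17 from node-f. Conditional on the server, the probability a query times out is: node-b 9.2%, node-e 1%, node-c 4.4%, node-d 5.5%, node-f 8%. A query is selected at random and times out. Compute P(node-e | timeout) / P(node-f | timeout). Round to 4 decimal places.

Compute prior × likelihood for every hypothesis:
  node-b: 0.38 × 0.092 = 0.03496
  node-e: 0.19 × 0.01 = 0.0019
  node-c: 0.2 × 0.044 = 0.0088
  node-d: 0.06 × 0.055 = 0.0033
  node-f: 0.17 × 0.08 = 0.0136
Normalizing constant = 0.06256.
The ratio is 0.0019 / 0.0136 (the normalizer cancels) = 0.1397.

0.1397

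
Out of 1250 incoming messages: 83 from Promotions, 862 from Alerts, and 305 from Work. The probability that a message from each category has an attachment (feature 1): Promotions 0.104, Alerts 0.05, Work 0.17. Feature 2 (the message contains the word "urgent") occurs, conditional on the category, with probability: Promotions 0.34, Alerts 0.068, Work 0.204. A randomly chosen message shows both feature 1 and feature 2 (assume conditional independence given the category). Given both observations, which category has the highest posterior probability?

Work

Unnormalized posteriors (prior × likelihood):
  Promotions: 0.0664 × 0.104 × 0.34 = 0.002347904
  Alerts: 0.6896 × 0.05 × 0.068 = 0.00234464
  Work: 0.244 × 0.17 × 0.204 = 0.00846192
Total = 0.013154464.
Largest term belongs to Work, so Work is most probable.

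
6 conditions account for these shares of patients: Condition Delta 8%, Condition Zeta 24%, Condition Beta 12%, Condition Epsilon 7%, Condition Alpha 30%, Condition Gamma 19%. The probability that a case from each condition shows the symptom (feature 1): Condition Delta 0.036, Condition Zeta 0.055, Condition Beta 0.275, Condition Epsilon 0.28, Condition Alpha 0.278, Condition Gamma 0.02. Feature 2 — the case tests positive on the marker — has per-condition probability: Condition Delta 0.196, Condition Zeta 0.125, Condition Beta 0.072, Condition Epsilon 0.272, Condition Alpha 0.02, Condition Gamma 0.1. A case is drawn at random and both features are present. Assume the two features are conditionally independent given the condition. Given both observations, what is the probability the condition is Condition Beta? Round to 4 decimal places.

0.1985

Unnormalized posteriors (prior × likelihood):
  Condition Delta: 0.08 × 0.036 × 0.196 = 0.00056448
  Condition Zeta: 0.24 × 0.055 × 0.125 = 0.00165
  Condition Beta: 0.12 × 0.275 × 0.072 = 0.002376
  Condition Epsilon: 0.07 × 0.28 × 0.272 = 0.0053312
  Condition Alpha: 0.3 × 0.278 × 0.02 = 0.001668
  Condition Gamma: 0.19 × 0.02 × 0.1 = 0.00038
Sum = 0.01196968.
P(Condition Beta | evidence) = 0.002376 / 0.01196968 ≈ 0.1985.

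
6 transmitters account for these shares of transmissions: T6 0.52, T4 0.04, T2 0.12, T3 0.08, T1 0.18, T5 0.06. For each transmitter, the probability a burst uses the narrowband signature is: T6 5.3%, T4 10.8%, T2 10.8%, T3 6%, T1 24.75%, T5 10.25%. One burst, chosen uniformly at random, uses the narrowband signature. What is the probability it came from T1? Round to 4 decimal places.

0.4440

Unnormalized posteriors (prior × likelihood):
  T6: 0.52 × 0.053 = 0.02756
  T4: 0.04 × 0.108 = 0.00432
  T2: 0.12 × 0.108 = 0.01296
  T3: 0.08 × 0.06 = 0.0048
  T1: 0.18 × 0.2475 = 0.04455
  T5: 0.06 × 0.1025 = 0.00615
Normalizing constant = 0.10034.
P(T1 | evidence) = 0.04455 / 0.10034 ≈ 0.4440.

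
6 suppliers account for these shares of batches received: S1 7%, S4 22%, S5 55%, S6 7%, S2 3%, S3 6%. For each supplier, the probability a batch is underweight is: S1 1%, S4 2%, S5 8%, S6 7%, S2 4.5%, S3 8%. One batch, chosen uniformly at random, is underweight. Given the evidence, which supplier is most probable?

S5

Prior × likelihood for each hypothesis:
  S1: 0.07 × 0.01 = 0.0007
  S4: 0.22 × 0.02 = 0.0044
  S5: 0.55 × 0.08 = 0.044
  S6: 0.07 × 0.07 = 0.0049
  S2: 0.03 × 0.045 = 0.00135
  S3: 0.06 × 0.08 = 0.0048
Sum = 0.06015.
Largest term belongs to S5, so S5 is most probable.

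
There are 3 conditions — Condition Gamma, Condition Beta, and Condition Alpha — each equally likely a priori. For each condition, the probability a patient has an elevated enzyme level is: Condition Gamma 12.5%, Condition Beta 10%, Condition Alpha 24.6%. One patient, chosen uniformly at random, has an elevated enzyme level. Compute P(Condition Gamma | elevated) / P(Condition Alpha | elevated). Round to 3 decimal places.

With a uniform prior (1/3 each), posterior ∝ likelihood:
  Condition Gamma: 0.125
  Condition Beta: 0.1
  Condition Alpha: 0.246
Normalizing constant = 0.471.
The ratio is 0.125 / 0.246 (the normalizer cancels) = 0.508.

0.508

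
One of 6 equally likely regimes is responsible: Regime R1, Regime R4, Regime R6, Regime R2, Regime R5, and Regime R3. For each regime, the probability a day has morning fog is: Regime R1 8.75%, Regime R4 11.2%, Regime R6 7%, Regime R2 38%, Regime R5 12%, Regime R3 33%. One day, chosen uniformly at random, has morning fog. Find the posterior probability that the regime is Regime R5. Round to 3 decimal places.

0.109

Since the prior is uniform, the posterior is proportional to the likelihood:
  Regime R1: 0.0875
  Regime R4: 0.112
  Regime R6: 0.07
  Regime R2: 0.38
  Regime R5: 0.12
  Regime R3: 0.33
Sum = 1.0995.
P(Regime R5 | evidence) = 0.12 / 1.0995 ≈ 0.109.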